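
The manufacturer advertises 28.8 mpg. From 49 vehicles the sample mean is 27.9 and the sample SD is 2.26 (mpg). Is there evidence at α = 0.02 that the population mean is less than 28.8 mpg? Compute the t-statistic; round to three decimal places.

-2.788

H0: μ = 28.8; H1: μ < 28.8 (one-sample t-test, left-tailed).
t = (x̄ − μ₀)/(s/√n) = (27.9 − 28.8)/(2.26/√49) = -2.788
df = n − 1 = 48
p-value = P(T ≤ -2.788) ≈ 0.004
Since p ≈ 0.004 < α = 0.02, reject H0; the data support H1.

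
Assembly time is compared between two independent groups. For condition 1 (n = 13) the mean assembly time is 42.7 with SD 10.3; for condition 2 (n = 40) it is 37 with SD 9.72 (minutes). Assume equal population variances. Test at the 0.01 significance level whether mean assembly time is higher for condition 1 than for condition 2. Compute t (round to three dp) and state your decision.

t = 1.811; fail to reject H0

Let group 1 = condition 1, group 2 = condition 2. H0: μ_1 = μ_2; H1: μ_1 > μ_2 (two-sample pooled-variance t-test, right-tailed).
s_p² = [(13−1)·10.3² + (40−1)·9.72²]/(13+40−2) = 97.2105
t = (42.7 − 37)/√[97.2105·(1/13 + 1/40)] = 1.811
df = n₁ + n₂ − 2 = 51
p-value = P(T ≥ 1.811) ≈ 0.0380
Since p ≈ 0.0380 > α = 0.01, fail to reject H0; the data do not provide sufficient evidence against H0.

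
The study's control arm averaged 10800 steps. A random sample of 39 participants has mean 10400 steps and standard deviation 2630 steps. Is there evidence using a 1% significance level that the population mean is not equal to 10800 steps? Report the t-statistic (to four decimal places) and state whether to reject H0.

t = -0.9498; fail to reject H0

H0: μ = 10800; H1: μ ≠ 10800 (one-sample t-test, two-sided).
t = (x̄ − μ₀)/(s/√n) = (10400 − 10800)/(2630/√39) = -0.9498
df = n − 1 = 38
Two-sided p-value ≈ 0.348
Since p ≈ 0.348 > α = 0.01, fail to reject H0; the evidence is not statistically significant.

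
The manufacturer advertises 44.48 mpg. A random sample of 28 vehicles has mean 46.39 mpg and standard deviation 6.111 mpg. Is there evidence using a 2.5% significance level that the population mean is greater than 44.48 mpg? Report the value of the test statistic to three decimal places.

H0: μ = 44.48; H1: μ > 44.48 (one-sample t-test, right-tailed).
t = (x̄ − μ₀)/(s/√n) = (46.39 − 44.48)/(6.111/√28) = 1.654
df = n − 1 = 27
p-value = P(T ≥ 1.654) ≈ 0.055
Since p ≈ 0.055 > α = 0.025, fail to reject H0; the data do not provide sufficient evidence against H0.

1.654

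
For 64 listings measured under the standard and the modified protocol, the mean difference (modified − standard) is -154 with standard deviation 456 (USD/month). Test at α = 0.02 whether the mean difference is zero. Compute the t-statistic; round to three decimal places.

H0: μ_d = 0; H1: μ_d ≠ 0 (paired t-test on the differences, two-sided).
t = d̄/(s_d/√n) = -154/(456/√64) = -2.702
df = n − 1 = 63
Two-sided p-value ≈ 0.0089
Since p ≈ 0.0089 < α = 0.02, reject H0; the data support H1.

-2.702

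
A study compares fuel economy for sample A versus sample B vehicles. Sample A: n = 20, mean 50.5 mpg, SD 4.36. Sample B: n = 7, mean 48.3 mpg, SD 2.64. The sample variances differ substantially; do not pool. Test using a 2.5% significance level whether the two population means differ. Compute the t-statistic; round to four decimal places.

Let group 1 = sample A, group 2 = sample B. H0: μ_1 = μ_2; H1: μ_1 ≠ μ_2 (Welch's two-sample t-test, two-sided).
t = (x̄_1 − x̄_2)/√(s_1²/n_1 + s_2²/n_2) = (50.5 − 48.3)/√(4.36²/20 + 2.64²/7) = 1.5770
Welch–Satterthwaite df ≈ 17.80
Two-sided p-value ≈ 0.1324
Since p ≈ 0.1324 > α = 0.025, fail to reject H0; the data do not provide sufficient evidence against H0.

1.5770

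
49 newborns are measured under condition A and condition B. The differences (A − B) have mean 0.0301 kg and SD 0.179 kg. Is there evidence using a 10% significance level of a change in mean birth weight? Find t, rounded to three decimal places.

H0: μ_d = 0; H1: μ_d ≠ 0 (paired t-test on the differences, two-sided).
t = d̄/(s_d/√n) = 0.0301/(0.179/√49) = 1.177
df = n − 1 = 48
Two-sided p-value ≈ 0.2450
Since p ≈ 0.2450 > α = 0.1, fail to reject H0; the data do not provide sufficient evidence against H0.

1.177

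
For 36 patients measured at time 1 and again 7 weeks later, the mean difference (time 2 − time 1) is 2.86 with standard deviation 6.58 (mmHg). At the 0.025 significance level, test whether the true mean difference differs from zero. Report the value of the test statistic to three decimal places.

2.608

H0: μ_d = 0; H1: μ_d ≠ 0 (paired t-test on the differences, two-sided).
t = d̄/(s_d/√n) = 2.86/(6.58/√36) = 2.608
df = n − 1 = 35
Two-sided p-value ≈ 0.0133
Since p ≈ 0.0133 < α = 0.025, reject H0; the evidence is statistically significant.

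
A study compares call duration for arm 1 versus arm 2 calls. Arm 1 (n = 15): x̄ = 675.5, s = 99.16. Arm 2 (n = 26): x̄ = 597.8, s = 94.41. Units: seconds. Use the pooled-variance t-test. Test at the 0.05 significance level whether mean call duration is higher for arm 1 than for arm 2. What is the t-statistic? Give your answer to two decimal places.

Let group 1 = arm 1, group 2 = arm 2. H0: μ_1 = μ_2; H1: μ_1 > μ_2 (two-sample pooled-variance t-test, right-tailed).
s_p² = [(15−1)·99.16² + (26−1)·94.41²]/(15+26−2) = 9243.31
t = (675.5 − 597.8)/√[9243.31·(1/15 + 1/26)] = 2.49
df = n₁ + n₂ − 2 = 39
p-value = P(T ≥ 2.49) ≈ 0.0085
Since p ≈ 0.0085 < α = 0.05, reject H0; the evidence is statistically significant.

2.49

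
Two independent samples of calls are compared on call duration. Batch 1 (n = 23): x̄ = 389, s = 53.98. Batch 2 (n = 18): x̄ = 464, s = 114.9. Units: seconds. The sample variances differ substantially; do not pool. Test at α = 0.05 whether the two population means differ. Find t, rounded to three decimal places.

-2.557

Let group 1 = batch 1, group 2 = batch 2. H0: μ_1 = μ_2; H1: μ_1 ≠ μ_2 (Welch's two-sample t-test, two-sided).
t = (x̄_1 − x̄_2)/√(s_1²/n_1 + s_2²/n_2) = (389 − 464)/√(53.98²/23 + 114.9²/18) = -2.557
Welch–Satterthwaite df ≈ 22.85
Two-sided p-value ≈ 0.018
Since p ≈ 0.018 < α = 0.05, reject H0; the evidence is statistically significant.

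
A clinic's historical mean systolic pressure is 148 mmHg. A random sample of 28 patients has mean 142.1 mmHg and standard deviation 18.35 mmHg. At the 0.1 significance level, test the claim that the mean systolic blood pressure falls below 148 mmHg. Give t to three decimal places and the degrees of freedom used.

t = -1.701, df = 27

H0: μ = 148; H1: μ < 148 (one-sample t-test, left-tailed).
t = (x̄ − μ₀)/(s/√n) = (142.1 − 148)/(18.35/√28) = -1.701
df = n − 1 = 27
p-value = P(T ≤ -1.701) ≈ 0.0502
Since p ≈ 0.0502 < α = 0.1, reject H0; the data support H1.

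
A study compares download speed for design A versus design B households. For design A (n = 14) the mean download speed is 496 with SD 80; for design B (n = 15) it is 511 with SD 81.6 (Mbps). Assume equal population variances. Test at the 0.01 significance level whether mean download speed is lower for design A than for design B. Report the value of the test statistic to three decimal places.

Let group 1 = design A, group 2 = design B. H0: μ_1 = μ_2; H1: μ_1 < μ_2 (two-sample pooled-variance t-test, left-tailed).
s_p² = [(14−1)·80² + (15−1)·81.6²]/(14+15−2) = 6534.07
t = (496 − 511)/√[6534.07·(1/14 + 1/15)] = -0.499
df = n₁ + n₂ − 2 = 27
p-value = P(T ≤ -0.499) ≈ 0.3108
Since p ≈ 0.3108 > α = 0.01, fail to reject H0; the evidence is not statistically significant.

-0.499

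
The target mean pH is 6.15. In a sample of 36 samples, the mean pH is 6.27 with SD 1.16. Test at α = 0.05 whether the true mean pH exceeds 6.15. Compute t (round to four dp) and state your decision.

t = 0.6207; fail to reject H0

H0: μ = 6.15; H1: μ > 6.15 (one-sample t-test, right-tailed).
t = (x̄ − μ₀)/(s/√n) = (6.27 − 6.15)/(1.16/√36) = 0.6207
df = n − 1 = 35
p-value = P(T ≥ 0.6207) ≈ 0.2694
Since p ≈ 0.2694 > α = 0.05, fail to reject H0; the data do not provide sufficient evidence against H0.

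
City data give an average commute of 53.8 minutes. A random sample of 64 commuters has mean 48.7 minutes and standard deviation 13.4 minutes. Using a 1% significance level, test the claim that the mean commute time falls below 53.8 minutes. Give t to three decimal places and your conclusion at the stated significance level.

H0: μ = 53.8; H1: μ < 53.8 (one-sample t-test, left-tailed).
t = (x̄ − μ₀)/(s/√n) = (48.7 − 53.8)/(13.4/√64) = -3.045
df = n − 1 = 63
p-value = P(T ≤ -3.045) ≈ 0.0017
Since p ≈ 0.0017 < α = 0.01, reject H0; the data support H1.

t = -3.045; reject H0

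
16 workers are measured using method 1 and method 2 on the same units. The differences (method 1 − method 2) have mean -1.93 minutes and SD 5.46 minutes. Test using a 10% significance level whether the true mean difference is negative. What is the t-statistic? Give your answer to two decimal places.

H0: μ_d = 0; H1: μ_d < 0 (paired t-test on the differences, left-tailed).
t = d̄/(s_d/√n) = -1.93/(5.46/√16) = -1.41
df = n − 1 = 15
p-value = P(T ≤ -1.41) ≈ 0.089
Since p ≈ 0.089 < α = 0.1, reject H0; the data support H1.

-1.41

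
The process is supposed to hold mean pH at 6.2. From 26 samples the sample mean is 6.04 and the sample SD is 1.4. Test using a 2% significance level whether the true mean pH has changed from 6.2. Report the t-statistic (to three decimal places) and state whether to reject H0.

t = -0.583; fail to reject H0

H0: μ = 6.2; H1: μ ≠ 6.2 (one-sample t-test, two-sided).
t = (x̄ − μ₀)/(s/√n) = (6.04 − 6.2)/(1.4/√26) = -0.583
df = n − 1 = 25
Two-sided p-value ≈ 0.565
Since p ≈ 0.565 > α = 0.02, fail to reject H0; the evidence is not statistically significant.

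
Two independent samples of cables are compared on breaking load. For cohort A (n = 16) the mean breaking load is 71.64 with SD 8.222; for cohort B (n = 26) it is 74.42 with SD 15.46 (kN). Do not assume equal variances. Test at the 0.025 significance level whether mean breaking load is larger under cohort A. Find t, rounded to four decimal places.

Let group 1 = cohort A, group 2 = cohort B. H0: μ_1 = μ_2; H1: μ_1 > μ_2 (Welch's two-sample t-test, right-tailed).
t = (x̄_1 − x̄_2)/√(s_1²/n_1 + s_2²/n_2) = (71.64 − 74.42)/√(8.222²/16 + 15.46²/26) = -0.7589
Welch–Satterthwaite df ≈ 39.39
p-value = P(T ≥ -0.7589) ≈ 0.7738
Since p ≈ 0.7738 > α = 0.025, fail to reject H0; the evidence is not statistically significant.

-0.7589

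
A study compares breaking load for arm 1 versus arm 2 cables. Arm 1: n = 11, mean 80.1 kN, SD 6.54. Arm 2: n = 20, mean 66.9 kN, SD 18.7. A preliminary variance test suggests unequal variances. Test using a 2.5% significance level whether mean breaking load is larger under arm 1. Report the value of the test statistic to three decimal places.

Let group 1 = arm 1, group 2 = arm 2. H0: μ_1 = μ_2; H1: μ_1 > μ_2 (Welch's two-sample t-test, right-tailed).
t = (x̄_1 − x̄_2)/√(s_1²/n_1 + s_2²/n_2) = (80.1 − 66.9)/√(6.54²/11 + 18.7²/20) = 2.855
Welch–Satterthwaite df ≈ 25.95
p-value = P(T ≥ 2.855) ≈ 0.0042
Since p ≈ 0.0042 < α = 0.025, reject H0; the data support H1.

2.855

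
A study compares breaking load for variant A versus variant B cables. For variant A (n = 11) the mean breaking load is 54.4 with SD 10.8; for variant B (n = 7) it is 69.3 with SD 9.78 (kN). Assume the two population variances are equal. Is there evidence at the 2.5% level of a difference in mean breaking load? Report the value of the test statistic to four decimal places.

-2.9549

Let group 1 = variant A, group 2 = variant B. H0: μ_1 = μ_2; H1: μ_1 ≠ μ_2 (two-sample pooled-variance t-test, two-sided).
s_p² = [(11−1)·10.8² + (7−1)·9.78²]/(11+7−2) = 108.768
t = (54.4 − 69.3)/√[108.768·(1/11 + 1/7)] = -2.9549
df = n₁ + n₂ − 2 = 16
Two-sided p-value ≈ 0.009
Since p ≈ 0.009 < α = 0.025, reject H0; the data support H1.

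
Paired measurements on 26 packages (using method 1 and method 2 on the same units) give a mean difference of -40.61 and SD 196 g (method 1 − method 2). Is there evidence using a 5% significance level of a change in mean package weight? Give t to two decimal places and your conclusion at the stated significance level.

H0: μ_d = 0; H1: μ_d ≠ 0 (paired t-test on the differences, two-sided).
t = d̄/(s_d/√n) = -40.61/(196/√26) = -1.06
df = n − 1 = 25
Two-sided p-value ≈ 0.3008
Since p ≈ 0.3008 > α = 0.05, fail to reject H0; the evidence is not statistically significant.

t = -1.06; fail to reject H0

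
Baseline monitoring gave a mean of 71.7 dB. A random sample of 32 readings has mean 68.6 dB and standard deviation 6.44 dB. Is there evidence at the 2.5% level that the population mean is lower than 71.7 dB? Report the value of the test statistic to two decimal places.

H0: μ = 71.7; H1: μ < 71.7 (one-sample t-test, left-tailed).
t = (x̄ − μ₀)/(s/√n) = (68.6 − 71.7)/(6.44/√32) = -2.72
df = n − 1 = 31
p-value = P(T ≤ -2.72) ≈ 0.0053
Since p ≈ 0.0053 < α = 0.025, reject H0; the data support H1.

-2.72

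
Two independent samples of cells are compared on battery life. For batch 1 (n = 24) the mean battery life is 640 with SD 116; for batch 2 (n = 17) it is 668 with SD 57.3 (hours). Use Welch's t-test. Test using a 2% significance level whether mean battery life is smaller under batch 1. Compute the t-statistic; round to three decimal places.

Let group 1 = batch 1, group 2 = batch 2. H0: μ_1 = μ_2; H1: μ_1 < μ_2 (Welch's two-sample t-test, left-tailed).
t = (x̄_1 − x̄_2)/√(s_1²/n_1 + s_2²/n_2) = (640 − 668)/√(116²/24 + 57.3²/17) = -1.020
Welch–Satterthwaite df ≈ 35.52
p-value = P(T ≤ -1.020) ≈ 0.1574
Since p ≈ 0.1574 > α = 0.02, fail to reject H0; the evidence is not statistically significant.

-1.020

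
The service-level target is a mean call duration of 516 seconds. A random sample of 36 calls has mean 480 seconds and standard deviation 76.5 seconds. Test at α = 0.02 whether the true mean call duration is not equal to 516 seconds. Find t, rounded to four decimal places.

H0: μ = 516; H1: μ ≠ 516 (one-sample t-test, two-sided).
t = (x̄ − μ₀)/(s/√n) = (480 − 516)/(76.5/√36) = -2.8235
df = n − 1 = 35
Two-sided p-value ≈ 0.0078
Since p ≈ 0.0078 < α = 0.02, reject H0; the data support H1.

-2.8235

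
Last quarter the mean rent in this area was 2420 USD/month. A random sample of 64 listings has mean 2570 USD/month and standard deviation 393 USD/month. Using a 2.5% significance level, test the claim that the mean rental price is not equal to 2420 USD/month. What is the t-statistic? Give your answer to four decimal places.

H0: μ = 2420; H1: μ ≠ 2420 (one-sample t-test, two-sided).
t = (x̄ − μ₀)/(s/√n) = (2570 − 2420)/(393/√64) = 3.0534
df = n − 1 = 63
Two-sided p-value ≈ 0.003
Since p ≈ 0.003 < α = 0.025, reject H0; the evidence is statistically significant.

3.0534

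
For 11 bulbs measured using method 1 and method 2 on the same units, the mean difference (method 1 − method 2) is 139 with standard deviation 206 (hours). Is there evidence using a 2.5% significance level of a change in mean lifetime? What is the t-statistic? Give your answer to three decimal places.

H0: μ_d = 0; H1: μ_d ≠ 0 (paired t-test on the differences, two-sided).
t = d̄/(s_d/√n) = 139/(206/√11) = 2.238
df = n − 1 = 10
Two-sided p-value ≈ 0.0492
Since p ≈ 0.0492 > α = 0.025, fail to reject H0; the data do not provide sufficient evidence against H0.

2.238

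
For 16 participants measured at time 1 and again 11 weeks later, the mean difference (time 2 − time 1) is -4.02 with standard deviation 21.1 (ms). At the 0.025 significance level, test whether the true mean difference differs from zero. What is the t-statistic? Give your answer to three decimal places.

H0: μ_d = 0; H1: μ_d ≠ 0 (paired t-test on the differences, two-sided).
t = d̄/(s_d/√n) = -4.02/(21.1/√16) = -0.762
df = n − 1 = 15
Two-sided p-value ≈ 0.4578
Since p ≈ 0.4578 > α = 0.025, fail to reject H0; the data do not provide sufficient evidence against H0.

-0.762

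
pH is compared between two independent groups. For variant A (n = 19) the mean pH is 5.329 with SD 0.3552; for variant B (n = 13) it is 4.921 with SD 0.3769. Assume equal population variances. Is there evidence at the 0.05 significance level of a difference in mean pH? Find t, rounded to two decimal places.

3.11

Let group 1 = variant A, group 2 = variant B. H0: μ_1 = μ_2; H1: μ_1 ≠ μ_2 (two-sample pooled-variance t-test, two-sided).
s_p² = [(19−1)·0.3552² + (13−1)·0.3769²]/(19+13−2) = 0.132522
t = (5.329 − 4.921)/√[0.132522·(1/19 + 1/13)] = 3.11
df = n₁ + n₂ − 2 = 30
Two-sided p-value ≈ 0.0040
Since p ≈ 0.0040 < α = 0.05, reject H0; the evidence is statistically significant.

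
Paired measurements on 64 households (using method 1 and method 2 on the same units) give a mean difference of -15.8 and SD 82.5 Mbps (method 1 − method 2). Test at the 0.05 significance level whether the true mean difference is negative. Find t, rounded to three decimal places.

-1.532

H0: μ_d = 0; H1: μ_d < 0 (paired t-test on the differences, left-tailed).
t = d̄/(s_d/√n) = -15.8/(82.5/√64) = -1.532
df = n − 1 = 63
p-value = P(T ≤ -1.532) ≈ 0.065
Since p ≈ 0.065 > α = 0.05, fail to reject H0; the data do not provide sufficient evidence against H0.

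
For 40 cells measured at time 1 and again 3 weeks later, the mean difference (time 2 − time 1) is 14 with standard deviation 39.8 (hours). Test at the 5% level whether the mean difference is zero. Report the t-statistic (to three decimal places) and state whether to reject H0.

H0: μ_d = 0; H1: μ_d ≠ 0 (paired t-test on the differences, two-sided).
t = d̄/(s_d/√n) = 14/(39.8/√40) = 2.225
df = n − 1 = 39
Two-sided p-value ≈ 0.0320
Since p ≈ 0.0320 < α = 0.05, reject H0; the data support H1.

t = 2.225; reject H0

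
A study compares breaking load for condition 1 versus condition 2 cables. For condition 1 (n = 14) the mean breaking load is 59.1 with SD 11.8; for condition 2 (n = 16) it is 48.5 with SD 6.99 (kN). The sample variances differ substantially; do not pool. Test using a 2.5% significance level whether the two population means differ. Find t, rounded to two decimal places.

2.94

Let group 1 = condition 1, group 2 = condition 2. H0: μ_1 = μ_2; H1: μ_1 ≠ μ_2 (Welch's two-sample t-test, two-sided).
t = (x̄_1 − x̄_2)/√(s_1²/n_1 + s_2²/n_2) = (59.1 − 48.5)/√(11.8²/14 + 6.99²/16) = 2.94
Welch–Satterthwaite df ≈ 20.53
Two-sided p-value ≈ 0.008
Since p ≈ 0.008 < α = 0.025, reject H0; the data support H1.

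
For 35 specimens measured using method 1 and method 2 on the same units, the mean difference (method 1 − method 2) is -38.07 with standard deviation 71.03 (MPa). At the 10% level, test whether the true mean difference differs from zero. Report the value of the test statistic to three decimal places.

H0: μ_d = 0; H1: μ_d ≠ 0 (paired t-test on the differences, two-sided).
t = d̄/(s_d/√n) = -38.07/(71.03/√35) = -3.171
df = n − 1 = 34
Two-sided p-value ≈ 0.003
Since p ≈ 0.003 < α = 0.1, reject H0; the evidence is statistically significant.

-3.171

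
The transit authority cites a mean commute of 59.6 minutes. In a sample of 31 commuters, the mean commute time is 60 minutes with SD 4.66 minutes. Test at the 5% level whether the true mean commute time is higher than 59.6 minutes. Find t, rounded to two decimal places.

H0: μ = 59.6; H1: μ > 59.6 (one-sample t-test, right-tailed).
t = (x̄ − μ₀)/(s/√n) = (60 − 59.6)/(4.66/√31) = 0.48
df = n − 1 = 30
p-value = P(T ≥ 0.48) ≈ 0.3181
Since p ≈ 0.3181 > α = 0.05, fail to reject H0; the evidence is not statistically significant.

0.48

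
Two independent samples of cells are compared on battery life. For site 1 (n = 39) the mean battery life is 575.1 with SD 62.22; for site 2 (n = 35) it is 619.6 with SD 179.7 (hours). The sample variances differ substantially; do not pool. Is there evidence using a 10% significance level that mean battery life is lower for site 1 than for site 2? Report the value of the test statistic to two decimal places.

-1.39

Let group 1 = site 1, group 2 = site 2. H0: μ_1 = μ_2; H1: μ_1 < μ_2 (Welch's two-sample t-test, left-tailed).
t = (x̄_1 − x̄_2)/√(s_1²/n_1 + s_2²/n_2) = (575.1 − 619.6)/√(62.22²/39 + 179.7²/35) = -1.39
Welch–Satterthwaite df ≈ 41.28
p-value = P(T ≤ -1.39) ≈ 0.086
Since p ≈ 0.086 < α = 0.1, reject H0; the data support H1.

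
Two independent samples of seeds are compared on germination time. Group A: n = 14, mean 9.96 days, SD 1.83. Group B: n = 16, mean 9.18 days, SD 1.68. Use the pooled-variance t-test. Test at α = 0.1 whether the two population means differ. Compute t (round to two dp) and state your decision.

Let group 1 = group A, group 2 = group B. H0: μ_1 = μ_2; H1: μ_1 ≠ μ_2 (two-sample pooled-variance t-test, two-sided).
s_p² = [(14−1)·1.83² + (16−1)·1.68²]/(14+16−2) = 3.06685
t = (9.96 − 9.18)/√[3.06685·(1/14 + 1/16)] = 1.22
df = n₁ + n₂ − 2 = 28
Two-sided p-value ≈ 0.234
Since p ≈ 0.234 > α = 0.1, fail to reject H0; the evidence is not statistically significant.

t = 1.22; fail to reject H0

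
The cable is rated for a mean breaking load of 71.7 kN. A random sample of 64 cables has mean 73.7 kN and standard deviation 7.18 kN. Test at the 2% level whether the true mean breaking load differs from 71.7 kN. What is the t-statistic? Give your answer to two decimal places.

H0: μ = 71.7; H1: μ ≠ 71.7 (one-sample t-test, two-sided).
t = (x̄ − μ₀)/(s/√n) = (73.7 − 71.7)/(7.18/√64) = 2.23
df = n − 1 = 63
Two-sided p-value ≈ 0.029
Since p ≈ 0.029 > α = 0.02, fail to reject H0; the data do not provide sufficient evidence against H0.

2.23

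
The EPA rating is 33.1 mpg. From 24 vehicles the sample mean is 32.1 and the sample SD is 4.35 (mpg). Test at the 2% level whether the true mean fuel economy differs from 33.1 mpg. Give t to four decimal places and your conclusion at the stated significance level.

H0: μ = 33.1; H1: μ ≠ 33.1 (one-sample t-test, two-sided).
t = (x̄ − μ₀)/(s/√n) = (32.1 − 33.1)/(4.35/√24) = -1.1262
df = n − 1 = 23
Two-sided p-value ≈ 0.272
Since p ≈ 0.272 > α = 0.02, fail to reject H0; the data do not provide sufficient evidence against H0.

t = -1.1262; fail to reject H0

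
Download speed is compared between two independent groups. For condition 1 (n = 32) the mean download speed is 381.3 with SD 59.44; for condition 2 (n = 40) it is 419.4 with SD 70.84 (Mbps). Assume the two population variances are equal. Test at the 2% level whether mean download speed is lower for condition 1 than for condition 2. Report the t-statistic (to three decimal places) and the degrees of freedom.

t = -2.433, df = 70

Let group 1 = condition 1, group 2 = condition 2. H0: μ_1 = μ_2; H1: μ_1 < μ_2 (two-sample pooled-variance t-test, left-tailed).
s_p² = [(32−1)·59.44² + (40−1)·70.84²]/(32+40−2) = 4360.58
t = (381.3 − 419.4)/√[4360.58·(1/32 + 1/40)] = -2.433
df = n₁ + n₂ − 2 = 70
p-value = P(T ≤ -2.433) ≈ 0.0088
Since p ≈ 0.0088 < α = 0.02, reject H0; the data support H1.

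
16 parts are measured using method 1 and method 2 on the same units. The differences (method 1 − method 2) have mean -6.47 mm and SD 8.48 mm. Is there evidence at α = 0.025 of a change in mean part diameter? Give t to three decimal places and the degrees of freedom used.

H0: μ_d = 0; H1: μ_d ≠ 0 (paired t-test on the differences, two-sided).
t = d̄/(s_d/√n) = -6.47/(8.48/√16) = -3.052
df = n − 1 = 15
Two-sided p-value ≈ 0.0081
Since p ≈ 0.0081 < α = 0.025, reject H0; the evidence is statistically significant.

t = -3.052, df = 15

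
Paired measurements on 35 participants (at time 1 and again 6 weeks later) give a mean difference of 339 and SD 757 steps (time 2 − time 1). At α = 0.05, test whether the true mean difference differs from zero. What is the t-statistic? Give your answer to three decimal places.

2.649

H0: μ_d = 0; H1: μ_d ≠ 0 (paired t-test on the differences, two-sided).
t = d̄/(s_d/√n) = 339/(757/√35) = 2.649
df = n − 1 = 34
Two-sided p-value ≈ 0.0121
Since p ≈ 0.0121 < α = 0.05, reject H0; the data support H1.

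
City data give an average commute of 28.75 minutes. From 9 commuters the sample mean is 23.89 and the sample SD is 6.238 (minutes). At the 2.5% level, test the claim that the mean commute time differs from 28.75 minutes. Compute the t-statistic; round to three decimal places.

-2.337

H0: μ = 28.75; H1: μ ≠ 28.75 (one-sample t-test, two-sided).
t = (x̄ − μ₀)/(s/√n) = (23.89 − 28.75)/(6.238/√9) = -2.337
df = n − 1 = 8
Two-sided p-value ≈ 0.048
Since p ≈ 0.048 > α = 0.025, fail to reject H0; the data do not provide sufficient evidence against H0.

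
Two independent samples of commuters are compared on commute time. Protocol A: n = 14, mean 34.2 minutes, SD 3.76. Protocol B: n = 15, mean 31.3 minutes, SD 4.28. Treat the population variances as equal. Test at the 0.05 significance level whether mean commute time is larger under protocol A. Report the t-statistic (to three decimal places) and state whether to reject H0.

Let group 1 = protocol A, group 2 = protocol B. H0: μ_1 = μ_2; H1: μ_1 > μ_2 (two-sample pooled-variance t-test, right-tailed).
s_p² = [(14−1)·3.76² + (15−1)·4.28²]/(14+15−2) = 16.3054
t = (34.2 − 31.3)/√[16.3054·(1/14 + 1/15)] = 1.933
df = n₁ + n₂ − 2 = 27
p-value = P(T ≥ 1.933) ≈ 0.0319
Since p ≈ 0.0319 < α = 0.05, reject H0; the data support H1.

t = 1.933; reject H0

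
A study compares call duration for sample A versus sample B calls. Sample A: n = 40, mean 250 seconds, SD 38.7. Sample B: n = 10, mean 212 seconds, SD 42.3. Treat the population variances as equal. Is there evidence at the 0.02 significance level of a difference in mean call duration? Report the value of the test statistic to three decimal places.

Let group 1 = sample A, group 2 = sample B. H0: μ_1 = μ_2; H1: μ_1 ≠ μ_2 (two-sample pooled-variance t-test, two-sided).
s_p² = [(40−1)·38.7² + (10−1)·42.3²]/(40+10−2) = 1552.37
t = (250 − 212)/√[1552.37·(1/40 + 1/10)] = 2.728
df = n₁ + n₂ − 2 = 48
Two-sided p-value ≈ 0.0089
Since p ≈ 0.0089 < α = 0.02, reject H0; the evidence is statistically significant.

2.728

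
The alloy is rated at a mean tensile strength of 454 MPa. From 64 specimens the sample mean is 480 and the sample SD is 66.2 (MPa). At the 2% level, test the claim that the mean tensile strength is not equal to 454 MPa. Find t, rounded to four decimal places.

3.1420

H0: μ = 454; H1: μ ≠ 454 (one-sample t-test, two-sided).
t = (x̄ − μ₀)/(s/√n) = (480 − 454)/(66.2/√64) = 3.1420
df = n − 1 = 63
Two-sided p-value ≈ 0.0026
Since p ≈ 0.0026 < α = 0.02, reject H0; the data support H1.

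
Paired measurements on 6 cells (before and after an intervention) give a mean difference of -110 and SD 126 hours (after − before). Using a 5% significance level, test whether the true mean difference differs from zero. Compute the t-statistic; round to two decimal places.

-2.14

H0: μ_d = 0; H1: μ_d ≠ 0 (paired t-test on the differences, two-sided).
t = d̄/(s_d/√n) = -110/(126/√6) = -2.14
df = n − 1 = 5
Two-sided p-value ≈ 0.085
Since p ≈ 0.085 > α = 0.05, fail to reject H0; the evidence is not statistically significant.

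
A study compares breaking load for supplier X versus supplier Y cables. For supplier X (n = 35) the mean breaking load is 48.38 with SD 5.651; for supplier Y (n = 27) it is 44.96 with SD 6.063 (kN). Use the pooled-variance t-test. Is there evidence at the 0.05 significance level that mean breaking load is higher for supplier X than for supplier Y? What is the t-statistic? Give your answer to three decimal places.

2.289

Let group 1 = supplier X, group 2 = supplier Y. H0: μ_1 = μ_2; H1: μ_1 > μ_2 (two-sample pooled-variance t-test, right-tailed).
s_p² = [(35−1)·5.651² + (27−1)·6.063²]/(35+27−2) = 34.0251
t = (48.38 − 44.96)/√[34.0251·(1/35 + 1/27)] = 2.289
df = n₁ + n₂ − 2 = 60
p-value = P(T ≥ 2.289) ≈ 0.013
Since p ≈ 0.013 < α = 0.05, reject H0; the data support H1.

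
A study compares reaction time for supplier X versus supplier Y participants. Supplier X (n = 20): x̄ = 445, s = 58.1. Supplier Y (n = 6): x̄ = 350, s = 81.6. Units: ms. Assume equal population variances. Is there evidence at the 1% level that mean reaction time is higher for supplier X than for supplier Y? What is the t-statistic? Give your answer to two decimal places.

3.20

Let group 1 = supplier X, group 2 = supplier Y. H0: μ_1 = μ_2; H1: μ_1 > μ_2 (two-sample pooled-variance t-test, right-tailed).
s_p² = [(20−1)·58.1² + (6−1)·81.6²]/(20+6−2) = 4059.56
t = (445 − 350)/√[4059.56·(1/20 + 1/6)] = 3.20
df = n₁ + n₂ − 2 = 24
p-value = P(T ≥ 3.20) ≈ 0.002
Since p ≈ 0.002 < α = 0.01, reject H0; the data support H1.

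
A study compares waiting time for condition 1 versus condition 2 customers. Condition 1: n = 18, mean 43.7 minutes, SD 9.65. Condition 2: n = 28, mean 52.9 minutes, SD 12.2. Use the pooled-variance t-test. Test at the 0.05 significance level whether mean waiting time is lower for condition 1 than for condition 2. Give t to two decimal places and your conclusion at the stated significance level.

t = -2.70; reject H0

Let group 1 = condition 1, group 2 = condition 2. H0: μ_1 = μ_2; H1: μ_1 < μ_2 (two-sample pooled-variance t-test, left-tailed).
s_p² = [(18−1)·9.65² + (28−1)·12.2²]/(18+28−2) = 127.313
t = (43.7 − 52.9)/√[127.313·(1/18 + 1/28)] = -2.70
df = n₁ + n₂ − 2 = 44
p-value = P(T ≤ -2.70) ≈ 0.0049
Since p ≈ 0.0049 < α = 0.05, reject H0; the evidence is statistically significant.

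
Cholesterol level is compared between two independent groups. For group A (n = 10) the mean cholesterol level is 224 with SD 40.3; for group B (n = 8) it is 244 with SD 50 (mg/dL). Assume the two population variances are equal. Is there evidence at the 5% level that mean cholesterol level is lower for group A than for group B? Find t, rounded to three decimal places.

-0.941

Let group 1 = group A, group 2 = group B. H0: μ_1 = μ_2; H1: μ_1 < μ_2 (two-sample pooled-variance t-test, left-tailed).
s_p² = [(10−1)·40.3² + (8−1)·50²]/(10+8−2) = 2007.3
t = (224 − 244)/√[2007.3·(1/10 + 1/8)] = -0.941
df = n₁ + n₂ − 2 = 16
p-value = P(T ≤ -0.941) ≈ 0.1803
Since p ≈ 0.1803 > α = 0.05, fail to reject H0; the evidence is not statistically significant.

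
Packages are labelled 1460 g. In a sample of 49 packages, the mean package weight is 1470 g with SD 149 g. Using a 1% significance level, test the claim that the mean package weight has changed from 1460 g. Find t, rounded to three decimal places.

0.470

H0: μ = 1460; H1: μ ≠ 1460 (one-sample t-test, two-sided).
t = (x̄ − μ₀)/(s/√n) = (1470 − 1460)/(149/√49) = 0.470
df = n − 1 = 48
Two-sided p-value ≈ 0.6406
Since p ≈ 0.6406 > α = 0.01, fail to reject H0; the data do not provide sufficient evidence against H0.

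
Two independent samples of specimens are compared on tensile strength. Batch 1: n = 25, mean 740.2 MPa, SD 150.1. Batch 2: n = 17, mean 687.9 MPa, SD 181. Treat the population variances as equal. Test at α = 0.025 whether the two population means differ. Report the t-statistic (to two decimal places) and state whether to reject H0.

t = 1.02; fail to reject H0

Let group 1 = batch 1, group 2 = batch 2. H0: μ_1 = μ_2; H1: μ_1 ≠ μ_2 (two-sample pooled-variance t-test, two-sided).
s_p² = [(25−1)·150.1² + (17−1)·181²]/(25+17−2) = 26622.4
t = (740.2 − 687.9)/√[26622.4·(1/25 + 1/17)] = 1.02
df = n₁ + n₂ − 2 = 40
Two-sided p-value ≈ 0.314
Since p ≈ 0.314 > α = 0.025, fail to reject H0; the evidence is not statistically significant.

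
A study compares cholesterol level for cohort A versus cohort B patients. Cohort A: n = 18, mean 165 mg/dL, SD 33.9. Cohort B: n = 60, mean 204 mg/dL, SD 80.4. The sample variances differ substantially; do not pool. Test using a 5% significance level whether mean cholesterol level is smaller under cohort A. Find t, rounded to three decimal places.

-2.977

Let group 1 = cohort A, group 2 = cohort B. H0: μ_1 = μ_2; H1: μ_1 < μ_2 (Welch's two-sample t-test, left-tailed).
t = (x̄_1 − x̄_2)/√(s_1²/n_1 + s_2²/n_2) = (165 − 204)/√(33.9²/18 + 80.4²/60) = -2.977
Welch–Satterthwaite df ≈ 67.44
p-value = P(T ≤ -2.977) ≈ 0.0020
Since p ≈ 0.0020 < α = 0.05, reject H0; the evidence is statistically significant.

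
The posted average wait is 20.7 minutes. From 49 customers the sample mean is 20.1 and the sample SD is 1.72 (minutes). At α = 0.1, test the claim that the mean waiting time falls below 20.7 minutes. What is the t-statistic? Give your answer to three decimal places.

H0: μ = 20.7; H1: μ < 20.7 (one-sample t-test, left-tailed).
t = (x̄ − μ₀)/(s/√n) = (20.1 − 20.7)/(1.72/√49) = -2.442
df = n − 1 = 48
p-value = P(T ≤ -2.442) ≈ 0.009
Since p ≈ 0.009 < α = 0.1, reject H0; the data support H1.

-2.442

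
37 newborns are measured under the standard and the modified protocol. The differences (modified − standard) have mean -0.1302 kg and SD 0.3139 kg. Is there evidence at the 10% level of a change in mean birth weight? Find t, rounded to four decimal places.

H0: μ_d = 0; H1: μ_d ≠ 0 (paired t-test on the differences, two-sided).
t = d̄/(s_d/√n) = -0.1302/(0.3139/√37) = -2.5230
df = n − 1 = 36
Two-sided p-value ≈ 0.016
Since p ≈ 0.016 < α = 0.1, reject H0; the data support H1.

-2.5230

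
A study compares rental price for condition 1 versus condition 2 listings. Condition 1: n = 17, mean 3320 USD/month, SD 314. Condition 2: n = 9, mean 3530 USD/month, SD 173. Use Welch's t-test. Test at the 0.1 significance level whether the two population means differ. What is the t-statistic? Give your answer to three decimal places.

Let group 1 = condition 1, group 2 = condition 2. H0: μ_1 = μ_2; H1: μ_1 ≠ μ_2 (Welch's two-sample t-test, two-sided).
t = (x̄_1 − x̄_2)/√(s_1²/n_1 + s_2²/n_2) = (3320 − 3530)/√(314²/17 + 173²/9) = -2.198
Welch–Satterthwaite df ≈ 23.90
Two-sided p-value ≈ 0.0379
Since p ≈ 0.0379 < α = 0.1, reject H0; the evidence is statistically significant.

-2.198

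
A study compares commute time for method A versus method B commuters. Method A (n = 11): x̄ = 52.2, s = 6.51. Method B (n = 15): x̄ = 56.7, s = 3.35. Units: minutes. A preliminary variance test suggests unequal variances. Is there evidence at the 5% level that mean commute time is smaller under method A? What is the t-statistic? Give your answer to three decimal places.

Let group 1 = method A, group 2 = method B. H0: μ_1 = μ_2; H1: μ_1 < μ_2 (Welch's two-sample t-test, left-tailed).
t = (x̄_1 − x̄_2)/√(s_1²/n_1 + s_2²/n_2) = (52.2 − 56.7)/√(6.51²/11 + 3.35²/15) = -2.098
Welch–Satterthwaite df ≈ 13.89
p-value = P(T ≤ -2.098) ≈ 0.0273
Since p ≈ 0.0273 < α = 0.05, reject H0; the data support H1.

-2.098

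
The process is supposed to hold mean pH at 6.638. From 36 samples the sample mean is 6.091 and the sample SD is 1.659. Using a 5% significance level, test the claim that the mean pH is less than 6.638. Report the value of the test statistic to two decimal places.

H0: μ = 6.638; H1: μ < 6.638 (one-sample t-test, left-tailed).
t = (x̄ − μ₀)/(s/√n) = (6.091 − 6.638)/(1.659/√36) = -1.98
df = n − 1 = 35
p-value = P(T ≤ -1.98) ≈ 0.028
Since p ≈ 0.028 < α = 0.05, reject H0; the evidence is statistically significant.

-1.98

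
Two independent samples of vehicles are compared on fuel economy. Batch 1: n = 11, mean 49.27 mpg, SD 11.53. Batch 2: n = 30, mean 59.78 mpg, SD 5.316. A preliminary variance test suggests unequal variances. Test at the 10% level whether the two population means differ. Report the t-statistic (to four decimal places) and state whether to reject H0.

t = -2.9119; reject H0

Let group 1 = batch 1, group 2 = batch 2. H0: μ_1 = μ_2; H1: μ_1 ≠ μ_2 (Welch's two-sample t-test, two-sided).
t = (x̄_1 − x̄_2)/√(s_1²/n_1 + s_2²/n_2) = (49.27 − 59.78)/√(11.53²/11 + 5.316²/30) = -2.9119
Welch–Satterthwaite df ≈ 11.60
Two-sided p-value ≈ 0.0135
Since p ≈ 0.0135 < α = 0.1, reject H0; the evidence is statistically significant.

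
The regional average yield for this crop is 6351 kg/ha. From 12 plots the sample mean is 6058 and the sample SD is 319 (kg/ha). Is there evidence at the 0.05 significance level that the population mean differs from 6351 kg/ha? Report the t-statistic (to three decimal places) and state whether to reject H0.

H0: μ = 6351; H1: μ ≠ 6351 (one-sample t-test, two-sided).
t = (x̄ − μ₀)/(s/√n) = (6058 − 6351)/(319/√12) = -3.182
df = n − 1 = 11
Two-sided p-value ≈ 0.009
Since p ≈ 0.009 < α = 0.05, reject H0; the evidence is statistically significant.

t = -3.182; reject H0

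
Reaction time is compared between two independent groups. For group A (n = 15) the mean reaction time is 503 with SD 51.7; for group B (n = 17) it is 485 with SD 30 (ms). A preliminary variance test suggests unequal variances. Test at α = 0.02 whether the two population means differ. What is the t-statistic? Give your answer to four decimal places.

1.1840

Let group 1 = group A, group 2 = group B. H0: μ_1 = μ_2; H1: μ_1 ≠ μ_2 (Welch's two-sample t-test, two-sided).
t = (x̄_1 − x̄_2)/√(s_1²/n_1 + s_2²/n_2) = (503 − 485)/√(51.7²/15 + 30²/17) = 1.1840
Welch–Satterthwaite df ≈ 21.87
Two-sided p-value ≈ 0.2491
Since p ≈ 0.2491 > α = 0.02, fail to reject H0; the data do not provide sufficient evidence against H0.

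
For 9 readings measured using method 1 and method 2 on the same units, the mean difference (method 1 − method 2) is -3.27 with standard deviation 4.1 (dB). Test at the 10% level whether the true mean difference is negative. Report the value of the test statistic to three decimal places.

-2.393

H0: μ_d = 0; H1: μ_d < 0 (paired t-test on the differences, left-tailed).
t = d̄/(s_d/√n) = -3.27/(4.1/√9) = -2.393
df = n − 1 = 8
p-value = P(T ≤ -2.393) ≈ 0.0218
Since p ≈ 0.0218 < α = 0.1, reject H0; the data support H1.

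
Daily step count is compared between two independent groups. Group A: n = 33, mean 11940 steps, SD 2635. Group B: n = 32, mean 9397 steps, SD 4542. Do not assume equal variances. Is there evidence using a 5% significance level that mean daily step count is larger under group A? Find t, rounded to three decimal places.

2.750

Let group 1 = group A, group 2 = group B. H0: μ_1 = μ_2; H1: μ_1 > μ_2 (Welch's two-sample t-test, right-tailed).
t = (x̄_1 − x̄_2)/√(s_1²/n_1 + s_2²/n_2) = (11940 − 9397)/√(2635²/33 + 4542²/32) = 2.750
Welch–Satterthwaite df ≈ 49.44
p-value = P(T ≥ 2.750) ≈ 0.0042
Since p ≈ 0.0042 < α = 0.05, reject H0; the data support H1.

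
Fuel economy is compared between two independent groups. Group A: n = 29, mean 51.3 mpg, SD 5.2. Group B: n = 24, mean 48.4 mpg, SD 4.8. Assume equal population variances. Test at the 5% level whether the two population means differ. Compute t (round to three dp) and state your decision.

Let group 1 = group A, group 2 = group B. H0: μ_1 = μ_2; H1: μ_1 ≠ μ_2 (two-sample pooled-variance t-test, two-sided).
s_p² = [(29−1)·5.2² + (24−1)·4.8²]/(29+24−2) = 25.2361
t = (51.3 − 48.4)/√[25.2361·(1/29 + 1/24)] = 2.092
df = n₁ + n₂ − 2 = 51
Two-sided p-value ≈ 0.041
Since p ≈ 0.041 < α = 0.05, reject H0; the evidence is statistically significant.

t = 2.092; reject H0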